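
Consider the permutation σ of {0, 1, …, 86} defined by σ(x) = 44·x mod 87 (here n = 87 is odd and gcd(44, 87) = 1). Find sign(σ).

Orbit of 25 under x↦44x: [25, 56, 28, 14, 7, 47, 67]… (length divides ord_87(44)).
5 cycles of lengths [28, 28, 28, 2, 1].
With 5 cycles on 87 points, sign = (−1)^{87−5} = +1.

+1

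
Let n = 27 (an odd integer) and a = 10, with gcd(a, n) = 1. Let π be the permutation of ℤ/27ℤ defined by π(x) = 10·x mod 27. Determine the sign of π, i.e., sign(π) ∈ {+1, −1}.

Trace 19: π^k(19) = [19, 1, 10] for k=0..2.
Cycle lengths of π_10 on ℤ/27ℤ: [3, 3, 3, 3, 3, 3, 1, 1, 1, 1, 1, 1, 1, 1, 1]; 15 cycles in total.
sign(π) = (−1)^{n − #cycles} = (−1)^{27−15} = (−1)^12 = +1.
Zolotarev: (10|27) = +1, matching the cycle-count sign.

+1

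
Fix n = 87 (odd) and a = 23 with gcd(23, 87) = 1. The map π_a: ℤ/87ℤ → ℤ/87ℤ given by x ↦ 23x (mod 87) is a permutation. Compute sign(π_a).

Trace 1: π^k(1) = [1, 23, 7, 74, 49, 83, 82] for k=0..6.
Decompose π into cycles: lengths [14, 14, 14, 14, 7, 7, 7, 7, 2, 1] (10 cycles, including the fixed point 0).
sign(π) = (−1)^{n − #cycles} = (−1)^{87−10} = (−1)^77 = -1.
The Jacobi symbol (23|87) = -1 (Zolotarev) agrees.

-1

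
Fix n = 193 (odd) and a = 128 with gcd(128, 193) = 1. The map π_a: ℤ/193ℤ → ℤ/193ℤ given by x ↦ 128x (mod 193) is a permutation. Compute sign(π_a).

Trace 150: π^k(150) = [150, 93, 131, 170, 144, 97, 64] for k=0..6.
π_128 has 3 disjoint cycles with lengths [96, 96, 1] on {0,…,192}.
n − c = 193 − 3 = 190; sign = (−1)^190 = +1.
Zolotarev: (128|193) = +1, matching the cycle-count sign.

+1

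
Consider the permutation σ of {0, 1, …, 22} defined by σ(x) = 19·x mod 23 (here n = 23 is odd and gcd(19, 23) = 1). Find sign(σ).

Orbit of 11 under x↦19x: [11, 2, 15, 9, 10, 6, 22]… (length divides ord_23(19)).
π_19 has 2 disjoint cycles with lengths [22, 1] on {0,…,22}.
2 cycles on 23: each ℓ→(−1)^(ℓ−1), product (−1)^21 = -1.
Check: (19/23) = -1 by Zolotarev.

-1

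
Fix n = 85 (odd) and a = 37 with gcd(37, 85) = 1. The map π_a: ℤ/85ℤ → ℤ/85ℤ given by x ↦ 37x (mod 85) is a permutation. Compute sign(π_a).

Trace 16: π^k(16) = [16, 82, 59, 58, 21, 12, 19] for k=0..6.
Cycle lengths of π_37 on ℤ/85ℤ: [16, 16, 16, 16, 16, 4, 1]; 7 cycles in total.
With 7 cycles on 85 points, sign = (−1)^{85−7} = +1.
(37|85)_J = +1 (Zolotarev's lemma cross-check).

+1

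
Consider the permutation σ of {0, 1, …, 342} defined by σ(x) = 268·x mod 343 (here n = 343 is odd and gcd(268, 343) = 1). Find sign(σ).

Start at x=36: 36 → 44 → 130 → 197 → 317 → 235 → 211 → … (one orbit).
Decompose π into cycles: lengths [147, 147, 21, 21, 3, 3, 1] (7 cycles, including the fixed point 0).
n − c = 343 − 7 = 336; sign = (−1)^336 = +1.

+1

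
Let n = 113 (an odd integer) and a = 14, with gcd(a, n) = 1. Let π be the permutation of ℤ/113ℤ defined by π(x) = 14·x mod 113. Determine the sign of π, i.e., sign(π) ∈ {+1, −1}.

Start at x=97: 97 → 2 → 28 → 53 → 64 → 105 → 1 → … (one orbit).
5 cycles of lengths [28, 28, 28, 28, 1].
5 cycles on 113: each ℓ→(−1)^(ℓ−1), product (−1)^108 = +1.
The Jacobi symbol (14|113) = +1 (Zolotarev) agrees.

+1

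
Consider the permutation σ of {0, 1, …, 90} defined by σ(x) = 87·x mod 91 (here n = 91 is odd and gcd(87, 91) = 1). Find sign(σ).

Trace 27: π^k(27) = [27, 74, 68, 1, 87, 16] for k=0..5.
Cycle lengths of π_87 on ℤ/91ℤ: [6, 6, 6, 6, 6, 6, 6, 6, 6, 6, 6, 6, 6, 3, 3, 3, 3, 1]; 18 cycles in total.
Σ(ℓ_i−1) = 91−18 = 73; sign = (−1)^73 = -1.

-1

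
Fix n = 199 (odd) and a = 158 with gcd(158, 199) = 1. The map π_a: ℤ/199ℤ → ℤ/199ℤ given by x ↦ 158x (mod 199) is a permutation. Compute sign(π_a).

Orbit of 139 under x↦158x: [139, 72, 33, 40, 151, 177, 106]… (length divides ord_199(158)).
Cycle lengths of π_158 on ℤ/199ℤ: [99, 99, 1]; 3 cycles in total.
3 cycles on 199: each ℓ→(−1)^(ℓ−1), product (−1)^196 = +1.
(158|199)_J = +1 (Zolotarev's lemma cross-check).

+1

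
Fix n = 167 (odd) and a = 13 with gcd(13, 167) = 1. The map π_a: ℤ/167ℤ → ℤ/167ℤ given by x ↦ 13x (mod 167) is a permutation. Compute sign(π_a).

-1

Orbit of 98 under x↦13x: [98, 105, 29, 43, 58, 86, 116]… (length divides ord_167(13)).
Decompose π into cycles: lengths [166, 1] (2 cycles, including the fixed point 0).
n − c = 167 − 2 = 165; sign = (−1)^165 = -1.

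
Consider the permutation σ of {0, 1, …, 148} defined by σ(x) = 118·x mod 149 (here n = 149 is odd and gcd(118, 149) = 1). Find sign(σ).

Orbit of 20 under x↦118x: [20, 125, 148, 31, 82, 140, 130]… (length divides ord_149(118)).
Decompose π into cycles: lengths [74, 74, 1] (3 cycles, including the fixed point 0).
3 cycles on 149: each ℓ→(−1)^(ℓ−1), product (−1)^146 = +1.
The Jacobi symbol (118|149) = +1 (Zolotarev) agrees.

+1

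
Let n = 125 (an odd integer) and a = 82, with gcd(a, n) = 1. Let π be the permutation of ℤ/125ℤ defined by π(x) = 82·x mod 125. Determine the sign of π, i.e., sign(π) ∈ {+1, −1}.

-1

Start at x=51: 51 → 57 → 49 → 18 → 101 → 32 → 124 → … (one orbit).
Decompose π into cycles: lengths [20, 20, 20, 20, 20, 4, 4, 4, 4, 4, 4, 1] (12 cycles, including the fixed point 0).
sign(π) = (−1)^{n − #cycles} = (−1)^{125−12} = (−1)^113 = -1.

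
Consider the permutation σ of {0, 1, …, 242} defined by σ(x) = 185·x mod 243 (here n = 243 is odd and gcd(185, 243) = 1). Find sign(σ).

Trace 4: π^k(4) = [4, 11, 91, 68, 187, 89, 184] for k=0..6.
6 cycles of lengths [162, 54, 18, 6, 2, 1].
sign(π) = (−1)^{n − #cycles} = (−1)^{243−6} = (−1)^237 = -1.
The Jacobi symbol (185|243) = -1 (Zolotarev) agrees.

-1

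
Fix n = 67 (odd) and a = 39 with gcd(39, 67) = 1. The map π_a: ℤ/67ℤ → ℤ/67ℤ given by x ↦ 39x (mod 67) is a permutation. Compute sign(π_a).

Trace 10: π^k(10) = [10, 55, 1, 39, 47, 24, 65] for k=0..6.
Cycle lengths of π_39 on ℤ/67ℤ: [33, 33, 1]; 3 cycles in total.
Σ(ℓ_i−1) = 67−3 = 64; sign = (−1)^64 = +1.
(39|67)_J = +1 (Zolotarev's lemma cross-check).

+1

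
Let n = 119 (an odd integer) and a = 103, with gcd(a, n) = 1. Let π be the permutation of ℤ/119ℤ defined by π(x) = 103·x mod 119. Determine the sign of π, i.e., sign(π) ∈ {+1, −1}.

-1

Orbit of 86 under x↦103x: [86, 52, 1, 103, 18, 69]… (length divides ord_119(103)).
The orbit structure of x ↦ 103x mod 119: 34 orbits of sizes [6, 6, 6, 6, 6, 6, 6, 6, 6, 6, 6, 6, 6, 6, 6, 6, 6, 1, 1, 1, 1, 1, 1, 1, 1, 1, 1, 1, 1, 1, 1, 1, 1, 1].
n − c = 119 − 34 = 85; sign = (−1)^85 = -1.
Zolotarev: (103|119) = -1, matching the cycle-count sign.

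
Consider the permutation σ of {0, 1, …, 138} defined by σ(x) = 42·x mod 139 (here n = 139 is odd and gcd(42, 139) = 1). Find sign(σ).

Start at x=96: 96 → 1 → 42 → 96 (one orbit).
Cycle type of π: 3×46 + 1; total 47 cycles.
With 47 cycles on 139 points, sign = (−1)^{139−47} = +1.

+1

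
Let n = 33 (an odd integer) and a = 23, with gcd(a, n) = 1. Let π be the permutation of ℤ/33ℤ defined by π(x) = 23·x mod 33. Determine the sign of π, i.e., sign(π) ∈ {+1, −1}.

-1

Orbit of 1 under x↦23x: [1, 23]… (length divides ord_33(23)).
π_23 has 22 disjoint cycles with lengths [2, 2, 2, 2, 2, 2, 2, 2, 2, 2, 2, 1, 1, 1, 1, 1, 1, 1, 1, 1, 1, 1] on {0,…,32}.
22 cycles on 33: each ℓ→(−1)^(ℓ−1), product (−1)^11 = -1.
(23|33)_J = -1 (Zolotarev's lemma cross-check).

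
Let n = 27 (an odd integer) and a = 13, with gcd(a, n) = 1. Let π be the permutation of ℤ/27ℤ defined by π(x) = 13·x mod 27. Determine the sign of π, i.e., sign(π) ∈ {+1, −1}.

Start at x=13: 13 → 7 → 10 → 22 → 16 → 19 → 4 → … (one orbit).
π_13 has 7 disjoint cycles with lengths [9, 9, 3, 3, 1, 1, 1] on {0,…,26}.
27 − 7 = 20 transpositions; sign(π) = (−1)^20 = +1.

+1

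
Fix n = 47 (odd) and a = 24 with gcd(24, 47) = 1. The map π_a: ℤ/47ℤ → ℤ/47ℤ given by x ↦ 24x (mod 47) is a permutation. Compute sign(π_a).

+1

Trace 34: π^k(34) = [34, 17, 32, 16, 8, 4, 2] for k=0..6.
Cycle type of π: 23×2 + 1; total 3 cycles.
n − c = 47 − 3 = 44; sign = (−1)^44 = +1.
The Jacobi symbol (24|47) = +1 (Zolotarev) agrees.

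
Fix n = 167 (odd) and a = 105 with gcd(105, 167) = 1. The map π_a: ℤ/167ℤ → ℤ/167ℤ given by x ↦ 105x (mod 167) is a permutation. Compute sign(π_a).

-1

Start at x=23: 23 → 77 → 69 → 64 → 40 → 25 → 120 → … (one orbit).
π_105 has 2 disjoint cycles with lengths [166, 1] on {0,…,166}.
2 cycles on 167: each ℓ→(−1)^(ℓ−1), product (−1)^165 = -1.
The Jacobi symbol (105|167) = -1 (Zolotarev) agrees.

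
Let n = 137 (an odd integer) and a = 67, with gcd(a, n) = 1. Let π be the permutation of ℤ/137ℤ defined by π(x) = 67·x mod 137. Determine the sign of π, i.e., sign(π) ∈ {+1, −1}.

-1

Trace 18: π^k(18) = [18, 110, 109, 42, 74, 26, 98] for k=0..6.
Cycle lengths of π_67 on ℤ/137ℤ: [136, 1]; 2 cycles in total.
sign(π) = (−1)^{n − #cycles} = (−1)^{137−2} = (−1)^135 = -1.
Via Zolotarev, sign(π_{67}) = (67|137) = -1.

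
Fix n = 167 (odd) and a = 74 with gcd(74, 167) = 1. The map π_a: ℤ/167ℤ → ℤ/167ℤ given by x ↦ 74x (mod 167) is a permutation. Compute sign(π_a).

Start at x=35: 35 → 85 → 111 → 31 → 123 → 84 → 37 → … (one orbit).
2 cycles of lengths [166, 1].
With 2 cycles on 167 points, sign = (−1)^{167−2} = -1.

-1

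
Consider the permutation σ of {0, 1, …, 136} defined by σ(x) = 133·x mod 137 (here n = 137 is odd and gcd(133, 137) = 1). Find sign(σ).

Start at x=119: 119 → 72 → 123 → 56 → 50 → 74 → 115 → … (one orbit).
Cycle lengths of π_133 on ℤ/137ℤ: [17, 17, 17, 17, 17, 17, 17, 17, 1]; 9 cycles in total.
sign(π) = (−1)^{n − #cycles} = (−1)^{137−9} = (−1)^128 = +1.

+1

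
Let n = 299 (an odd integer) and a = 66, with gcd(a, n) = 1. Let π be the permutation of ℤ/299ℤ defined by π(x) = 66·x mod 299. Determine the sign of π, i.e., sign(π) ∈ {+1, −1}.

Orbit of 1 under x↦66x: [1, 66, 170, 157, 196, 79, 131]… (length divides ord_299(66)).
π_66 has 26 disjoint cycles with lengths [22, 22, 22, 22, 22, 22, 22, 22, 22, 22, 22, 22, 22, 1, 1, 1, 1, 1, 1, 1, 1, 1, 1, 1, 1, 1] on {0,…,298}.
With 26 cycles on 299 points, sign = (−1)^{299−26} = -1.
Via Zolotarev, sign(π_{66}) = (66|299) = -1.

-1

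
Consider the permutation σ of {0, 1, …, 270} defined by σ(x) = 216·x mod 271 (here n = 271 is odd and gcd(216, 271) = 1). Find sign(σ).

-1

Orbit of 44 under x↦216x: [44, 19, 39, 23, 90, 199, 166]… (length divides ord_271(216)).
The orbit structure of x ↦ 216x mod 271: 4 orbits of sizes [90, 90, 90, 1].
4 cycles on 271: each ℓ→(−1)^(ℓ−1), product (−1)^267 = -1.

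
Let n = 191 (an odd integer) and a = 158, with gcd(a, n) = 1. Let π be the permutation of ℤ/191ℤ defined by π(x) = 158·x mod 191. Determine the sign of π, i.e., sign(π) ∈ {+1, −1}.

Orbit of 153 under x↦158x: [153, 108, 65, 147, 115, 25, 130]… (length divides ord_191(158)).
3 cycles of lengths [95, 95, 1].
With 3 cycles on 191 points, sign = (−1)^{191−3} = +1.

+1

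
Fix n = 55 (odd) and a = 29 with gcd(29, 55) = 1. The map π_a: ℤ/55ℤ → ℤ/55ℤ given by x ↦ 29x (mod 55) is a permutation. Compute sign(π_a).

-1

Orbit of 16 under x↦29x: [16, 24, 36, 54, 26, 39, 31]… (length divides ord_55(29)).
The orbit structure of x ↦ 29x mod 55: 8 orbits of sizes [10, 10, 10, 10, 10, 2, 2, 1].
55 − 8 = 47 transpositions; sign(π) = (−1)^47 = -1.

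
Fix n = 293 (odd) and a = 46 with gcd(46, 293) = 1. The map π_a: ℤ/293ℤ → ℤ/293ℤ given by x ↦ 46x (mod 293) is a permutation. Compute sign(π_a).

Start at x=56: 56 → 232 → 124 → 137 → 149 → 115 → 16 → … (one orbit).
Decompose π into cycles: lengths [73, 73, 73, 73, 1] (5 cycles, including the fixed point 0).
sign(π) = (−1)^{n − #cycles} = (−1)^{293−5} = (−1)^288 = +1.
Check: (46/293) = +1 by Zolotarev.

+1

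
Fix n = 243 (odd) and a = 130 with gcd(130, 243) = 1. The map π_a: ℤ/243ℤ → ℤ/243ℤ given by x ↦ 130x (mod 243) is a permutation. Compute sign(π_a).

+1

Orbit of 70 under x↦130x: [70, 109, 76, 160, 145, 139, 88]… (length divides ord_243(130)).
11 cycles of lengths [81, 81, 27, 27, 9, 9, 3, 3, 1, 1, 1].
Σ(ℓ_i−1) = 243−11 = 232; sign = (−1)^232 = +1.
(130|243)_J = +1 (Zolotarev's lemma cross-check).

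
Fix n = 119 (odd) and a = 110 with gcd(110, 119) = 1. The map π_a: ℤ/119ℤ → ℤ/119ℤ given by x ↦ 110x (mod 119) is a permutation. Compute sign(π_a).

-1

Trace 16: π^k(16) = [16, 94, 106, 117, 18, 76, 30] for k=0..6.
Cycle type of π: 24×4 + 8×2 + 6 + 1; total 8 cycles.
sign(π) = (−1)^{n − #cycles} = (−1)^{119−8} = (−1)^111 = -1.
The Jacobi symbol (110|119) = -1 (Zolotarev) agrees.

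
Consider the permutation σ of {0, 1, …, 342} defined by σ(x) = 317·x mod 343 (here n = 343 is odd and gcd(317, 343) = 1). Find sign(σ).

+1

Trace 172: π^k(172) = [172, 330, 338, 130, 50, 72, 186] for k=0..6.
Cycle type of π: 147×2 + 21×2 + 3×2 + 1; total 7 cycles.
sign(π) = (−1)^{n − #cycles} = (−1)^{343−7} = (−1)^336 = +1.
Via Zolotarev, sign(π_{317}) = (317|343) = +1.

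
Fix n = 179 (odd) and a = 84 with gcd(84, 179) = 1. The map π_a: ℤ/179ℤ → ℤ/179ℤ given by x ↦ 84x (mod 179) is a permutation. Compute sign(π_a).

-1

Trace 58: π^k(58) = [58, 39, 54, 61, 112, 100, 166] for k=0..6.
2 cycles of lengths [178, 1].
n − c = 179 − 2 = 177; sign = (−1)^177 = -1.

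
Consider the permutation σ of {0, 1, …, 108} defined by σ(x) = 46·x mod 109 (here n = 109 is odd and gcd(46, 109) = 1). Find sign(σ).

Start at x=1: 1 → 46 → 45 → 108 → 63 → 64 → 1 (one orbit).
Decompose π into cycles: lengths [6, 6, 6, 6, 6, 6, 6, 6, 6, 6, 6, 6, 6, 6, 6, 6, 6, 6, 1] (19 cycles, including the fixed point 0).
n − c = 109 − 19 = 90; sign = (−1)^90 = +1.
(46|109)_J = +1 (Zolotarev's lemma cross-check).

+1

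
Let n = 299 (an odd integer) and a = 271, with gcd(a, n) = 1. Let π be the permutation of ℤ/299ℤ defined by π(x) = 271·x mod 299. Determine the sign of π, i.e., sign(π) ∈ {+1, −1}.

Orbit of 190 under x↦271x: [190, 62, 58, 170, 24, 225, 278]… (length divides ord_299(271)).
The orbit structure of x ↦ 271x mod 299: 6 orbits of sizes [132, 132, 12, 11, 11, 1].
n − c = 299 − 6 = 293; sign = (−1)^293 = -1.
Zolotarev: (271|299) = -1, matching the cycle-count sign.

-1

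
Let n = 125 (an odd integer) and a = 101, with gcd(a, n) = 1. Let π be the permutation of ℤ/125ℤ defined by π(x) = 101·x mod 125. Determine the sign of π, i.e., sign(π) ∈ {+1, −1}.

Orbit of 101 under x↦101x: [101, 76, 51, 26, 1]… (length divides ord_125(101)).
Cycle lengths of π_101 on ℤ/125ℤ: [5, 5, 5, 5, 5, 5, 5, 5, 5, 5, 5, 5, 5, 5, 5, 5, 5, 5, 5, 5, 1, 1, 1, 1, 1, 1, 1, 1, 1, 1, 1, 1, 1, 1, 1, 1, 1, 1, 1, 1, 1, 1, 1, 1, 1]; 45 cycles in total.
125 − 45 = 80 transpositions; sign(π) = (−1)^80 = +1.
Check: (101/125) = +1 by Zolotarev.

+1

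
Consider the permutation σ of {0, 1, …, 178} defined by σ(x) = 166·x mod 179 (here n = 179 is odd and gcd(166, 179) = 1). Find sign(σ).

-1

Start at x=42: 42 → 170 → 117 → 90 → 83 → 174 → 65 → … (one orbit).
Decompose π into cycles: lengths [178, 1] (2 cycles, including the fixed point 0).
n − c = 179 − 2 = 177; sign = (−1)^177 = -1.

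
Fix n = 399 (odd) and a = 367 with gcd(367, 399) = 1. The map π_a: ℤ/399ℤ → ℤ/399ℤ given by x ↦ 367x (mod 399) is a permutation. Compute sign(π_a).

Trace 199: π^k(199) = [199, 16, 286, 25, 397, 64, 346] for k=0..6.
π_367 has 30 disjoint cycles with lengths [18, 18, 18, 18, 18, 18, 18, 18, 18, 18, 18, 18, 18, 18, 18, 18, 18, 18, 9, 9, 9, 9, 9, 9, 6, 6, 6, 1, 1, 1] on {0,…,398}.
n − c = 399 − 30 = 369; sign = (−1)^369 = -1.
Via Zolotarev, sign(π_{367}) = (367|399) = -1.

-1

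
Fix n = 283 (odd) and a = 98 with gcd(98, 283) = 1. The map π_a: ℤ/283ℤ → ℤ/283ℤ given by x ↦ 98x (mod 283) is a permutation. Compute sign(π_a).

Start at x=98: 98 → 265 → 217 → 41 → 56 → 111 → 124 → … (one orbit).
2 cycles of lengths [282, 1].
283 − 2 = 281 transpositions; sign(π) = (−1)^281 = -1.

-1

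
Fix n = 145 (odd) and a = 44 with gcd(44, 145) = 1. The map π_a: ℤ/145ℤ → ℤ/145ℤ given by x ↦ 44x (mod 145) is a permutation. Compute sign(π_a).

-1

Orbit of 69 under x↦44x: [69, 136, 39, 121, 104, 81, 84]… (length divides ord_145(44)).
Cycle lengths of π_44 on ℤ/145ℤ: [28, 28, 28, 28, 28, 2, 2, 1]; 8 cycles in total.
Σ(ℓ_i−1) = 145−8 = 137; sign = (−1)^137 = -1.
(44|145)_J = -1 (Zolotarev's lemma cross-check).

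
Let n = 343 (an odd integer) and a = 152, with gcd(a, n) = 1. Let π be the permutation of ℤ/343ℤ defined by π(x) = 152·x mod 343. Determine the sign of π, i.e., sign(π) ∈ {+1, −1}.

-1

Start at x=97: 97 → 338 → 269 → 71 → 159 → 158 → 6 → … (one orbit).
π_152 has 4 disjoint cycles with lengths [294, 42, 6, 1] on {0,…,342}.
Σ(ℓ_i−1) = 343−4 = 339; sign = (−1)^339 = -1.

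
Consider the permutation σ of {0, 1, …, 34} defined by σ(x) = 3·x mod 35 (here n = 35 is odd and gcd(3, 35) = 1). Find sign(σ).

+1

Start at x=29: 29 → 17 → 16 → 13 → 4 → 12 → 1 → … (one orbit).
Decompose π into cycles: lengths [12, 12, 6, 4, 1] (5 cycles, including the fixed point 0).
n − c = 35 − 5 = 30; sign = (−1)^30 = +1.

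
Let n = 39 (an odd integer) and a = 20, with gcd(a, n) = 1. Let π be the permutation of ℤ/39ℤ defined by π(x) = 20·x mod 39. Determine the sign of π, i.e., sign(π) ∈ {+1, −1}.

Orbit of 20 under x↦20x: [20, 10, 5, 22, 11, 25, 32]… (length divides ord_39(20)).
Cycle type of π: 12×3 + 2 + 1; total 5 cycles.
Σ(ℓ_i−1) = 39−5 = 34; sign = (−1)^34 = +1.
Via Zolotarev, sign(π_{20}) = (20|39) = +1.

+1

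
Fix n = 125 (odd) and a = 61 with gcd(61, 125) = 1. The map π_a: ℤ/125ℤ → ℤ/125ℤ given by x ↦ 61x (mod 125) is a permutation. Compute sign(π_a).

Orbit of 71 under x↦61x: [71, 81, 66, 26, 86, 121, 6]… (length divides ord_125(61)).
Decompose π into cycles: lengths [25, 25, 25, 25, 5, 5, 5, 5, 1, 1, 1, 1, 1] (13 cycles, including the fixed point 0).
125 − 13 = 112 transpositions; sign(π) = (−1)^112 = +1.
Check: (61/125) = +1 by Zolotarev.

+1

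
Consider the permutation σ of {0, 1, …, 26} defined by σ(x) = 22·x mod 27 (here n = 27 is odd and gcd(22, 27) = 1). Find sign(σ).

Start at x=25: 25 → 10 → 4 → 7 → 19 → 13 → 16 → … (one orbit).
7 cycles of lengths [9, 9, 3, 3, 1, 1, 1].
sign(π) = (−1)^{n − #cycles} = (−1)^{27−7} = (−1)^20 = +1.
Via Zolotarev, sign(π_{22}) = (22|27) = +1.

+1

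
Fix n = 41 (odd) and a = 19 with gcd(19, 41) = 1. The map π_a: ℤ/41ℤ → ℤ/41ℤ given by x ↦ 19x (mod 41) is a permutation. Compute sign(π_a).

Orbit of 35 under x↦19x: [35, 9, 7, 10, 26, 2, 38]… (length divides ord_41(19)).
2 cycles of lengths [40, 1].
41 − 2 = 39 transpositions; sign(π) = (−1)^39 = -1.
Via Zolotarev, sign(π_{19}) = (19|41) = -1.

-1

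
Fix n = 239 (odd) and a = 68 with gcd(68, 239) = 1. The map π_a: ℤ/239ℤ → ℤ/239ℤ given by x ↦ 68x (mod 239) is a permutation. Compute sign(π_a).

Trace 20: π^k(20) = [20, 165, 226, 72, 116, 1, 68] for k=0..6.
Decompose π into cycles: lengths [119, 119, 1] (3 cycles, including the fixed point 0).
With 3 cycles on 239 points, sign = (−1)^{239−3} = +1.

+1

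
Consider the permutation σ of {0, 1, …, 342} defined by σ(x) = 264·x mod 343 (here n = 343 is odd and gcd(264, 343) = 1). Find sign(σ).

-1

Trace 68: π^k(68) = [68, 116, 97, 226, 325, 50, 166] for k=0..6.
The orbit structure of x ↦ 264x mod 343: 16 orbits of sizes [42, 42, 42, 42, 42, 42, 42, 6, 6, 6, 6, 6, 6, 6, 6, 1].
Σ(ℓ_i−1) = 343−16 = 327; sign = (−1)^327 = -1.
Check: (264/343) = -1 by Zolotarev.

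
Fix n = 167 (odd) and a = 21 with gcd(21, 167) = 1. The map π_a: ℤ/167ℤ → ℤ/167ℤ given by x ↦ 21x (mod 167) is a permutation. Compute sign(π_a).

+1

Start at x=66: 66 → 50 → 48 → 6 → 126 → 141 → 122 → … (one orbit).
Cycle lengths of π_21 on ℤ/167ℤ: [83, 83, 1]; 3 cycles in total.
Σ(ℓ_i−1) = 167−3 = 164; sign = (−1)^164 = +1.
Zolotarev: (21|167) = +1, matching the cycle-count sign.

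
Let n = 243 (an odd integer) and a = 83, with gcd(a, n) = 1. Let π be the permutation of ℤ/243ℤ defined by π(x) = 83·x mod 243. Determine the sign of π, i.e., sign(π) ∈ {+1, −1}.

-1

Start at x=194: 194 → 64 → 209 → 94 → 26 → 214 → 23 → … (one orbit).
Decompose π into cycles: lengths [162, 54, 18, 6, 2, 1] (6 cycles, including the fixed point 0).
n − c = 243 − 6 = 237; sign = (−1)^237 = -1.
Via Zolotarev, sign(π_{83}) = (83|243) = -1.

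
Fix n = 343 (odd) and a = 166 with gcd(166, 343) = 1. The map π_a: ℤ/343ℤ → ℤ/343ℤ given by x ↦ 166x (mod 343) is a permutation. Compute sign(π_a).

Trace 97: π^k(97) = [97, 324, 276, 197, 117, 214, 195] for k=0..6.
Decompose π into cycles: lengths [42, 42, 42, 42, 42, 42, 42, 6, 6, 6, 6, 6, 6, 6, 6, 1] (16 cycles, including the fixed point 0).
n − c = 343 − 16 = 327; sign = (−1)^327 = -1.

-1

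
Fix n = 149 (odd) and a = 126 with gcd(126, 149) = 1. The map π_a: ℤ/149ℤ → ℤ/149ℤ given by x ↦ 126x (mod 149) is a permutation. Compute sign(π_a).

-1

Trace 87: π^k(87) = [87, 85, 131, 116, 14, 125, 105] for k=0..6.
Decompose π into cycles: lengths [148, 1] (2 cycles, including the fixed point 0).
Σ(ℓ_i−1) = 149−2 = 147; sign = (−1)^147 = -1.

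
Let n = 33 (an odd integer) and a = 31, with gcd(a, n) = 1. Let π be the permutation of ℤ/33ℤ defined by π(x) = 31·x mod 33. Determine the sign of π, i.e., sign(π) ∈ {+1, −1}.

+1

Orbit of 16 under x↦31x: [16, 1, 31, 4, 25]… (length divides ord_33(31)).
π_31 has 9 disjoint cycles with lengths [5, 5, 5, 5, 5, 5, 1, 1, 1] on {0,…,32}.
33 − 9 = 24 transpositions; sign(π) = (−1)^24 = +1.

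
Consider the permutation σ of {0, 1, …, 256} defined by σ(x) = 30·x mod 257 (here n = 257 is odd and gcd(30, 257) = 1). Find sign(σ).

Trace 2: π^k(2) = [2, 60, 1, 30, 129, 15, 193] for k=0..6.
Decompose π into cycles: lengths [32, 32, 32, 32, 32, 32, 32, 32, 1] (9 cycles, including the fixed point 0).
Σ(ℓ_i−1) = 257−9 = 248; sign = (−1)^248 = +1.

+1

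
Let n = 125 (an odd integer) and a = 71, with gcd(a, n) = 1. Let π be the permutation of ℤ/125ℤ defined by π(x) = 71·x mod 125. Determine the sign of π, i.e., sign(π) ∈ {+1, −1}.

Trace 31: π^k(31) = [31, 76, 21, 116, 111, 6, 51] for k=0..6.
Cycle type of π: 25×4 + 5×4 + 1×5; total 13 cycles.
With 13 cycles on 125 points, sign = (−1)^{125−13} = +1.

+1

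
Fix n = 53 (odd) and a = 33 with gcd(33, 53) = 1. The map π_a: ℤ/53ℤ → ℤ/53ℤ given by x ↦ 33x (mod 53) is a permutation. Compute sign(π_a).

-1

Trace 25: π^k(25) = [25, 30, 36, 22, 37, 2, 13] for k=0..6.
π_33 has 2 disjoint cycles with lengths [52, 1] on {0,…,52}.
sign(π) = (−1)^{n − #cycles} = (−1)^{53−2} = (−1)^51 = -1.
Via Zolotarev, sign(π_{33}) = (33|53) = -1.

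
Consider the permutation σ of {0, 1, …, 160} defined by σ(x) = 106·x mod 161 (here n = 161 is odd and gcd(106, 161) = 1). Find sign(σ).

-1

Start at x=8: 8 → 43 → 50 → 148 → 71 → 120 → 1 → … (one orbit).
Cycle lengths of π_106 on ℤ/161ℤ: [22, 22, 22, 22, 22, 22, 22, 1, 1, 1, 1, 1, 1, 1]; 14 cycles in total.
With 14 cycles on 161 points, sign = (−1)^{161−14} = -1.
Zolotarev: (106|161) = -1, matching the cycle-count sign.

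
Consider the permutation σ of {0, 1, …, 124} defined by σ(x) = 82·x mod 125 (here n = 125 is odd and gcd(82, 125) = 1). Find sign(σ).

Orbit of 68 under x↦82x: [68, 76, 107, 24, 93, 1, 82]… (length divides ord_125(82)).
Cycle type of π: 20×5 + 4×6 + 1; total 12 cycles.
125 − 12 = 113 transpositions; sign(π) = (−1)^113 = -1.
Zolotarev: (82|125) = -1, matching the cycle-count sign.

-1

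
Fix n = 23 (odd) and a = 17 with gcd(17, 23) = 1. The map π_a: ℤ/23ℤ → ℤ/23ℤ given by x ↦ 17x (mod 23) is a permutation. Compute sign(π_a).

Orbit of 7 under x↦17x: [7, 4, 22, 6, 10, 9, 15]… (length divides ord_23(17)).
The orbit structure of x ↦ 17x mod 23: 2 orbits of sizes [22, 1].
2 cycles on 23: each ℓ→(−1)^(ℓ−1), product (−1)^21 = -1.

-1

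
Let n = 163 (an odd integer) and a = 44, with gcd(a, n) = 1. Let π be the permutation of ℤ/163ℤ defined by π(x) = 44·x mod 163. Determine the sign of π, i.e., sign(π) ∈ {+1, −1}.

Start at x=85: 85 → 154 → 93 → 17 → 96 → 149 → 36 → … (one orbit).
The orbit structure of x ↦ 44x mod 163: 2 orbits of sizes [162, 1].
Σ(ℓ_i−1) = 163−2 = 161; sign = (−1)^161 = -1.
Via Zolotarev, sign(π_{44}) = (44|163) = -1.

-1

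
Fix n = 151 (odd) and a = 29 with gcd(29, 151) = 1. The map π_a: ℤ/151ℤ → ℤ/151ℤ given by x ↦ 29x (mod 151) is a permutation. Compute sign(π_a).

+1

Orbit of 1 under x↦29x: [1, 29, 86, 78, 148, 64, 44]… (length divides ord_151(29)).
The orbit structure of x ↦ 29x mod 151: 7 orbits of sizes [25, 25, 25, 25, 25, 25, 1].
7 cycles on 151: each ℓ→(−1)^(ℓ−1), product (−1)^144 = +1.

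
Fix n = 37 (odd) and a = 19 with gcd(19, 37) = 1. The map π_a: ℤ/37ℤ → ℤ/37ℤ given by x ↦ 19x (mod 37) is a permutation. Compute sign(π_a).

Start at x=4: 4 → 2 → 1 → 19 → 28 → 14 → 7 → … (one orbit).
Decompose π into cycles: lengths [36, 1] (2 cycles, including the fixed point 0).
n − c = 37 − 2 = 35; sign = (−1)^35 = -1.
Check: (19/37) = -1 by Zolotarev.

-1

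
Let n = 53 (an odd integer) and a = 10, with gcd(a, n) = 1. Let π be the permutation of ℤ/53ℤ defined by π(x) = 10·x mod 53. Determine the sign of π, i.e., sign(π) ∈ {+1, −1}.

+1

Start at x=49: 49 → 13 → 24 → 28 → 15 → 44 → 16 → … (one orbit).
Cycle type of π: 13×4 + 1; total 5 cycles.
5 cycles on 53: each ℓ→(−1)^(ℓ−1), product (−1)^48 = +1.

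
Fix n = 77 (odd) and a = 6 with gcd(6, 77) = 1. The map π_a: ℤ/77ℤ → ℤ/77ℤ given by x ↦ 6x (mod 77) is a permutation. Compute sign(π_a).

+1

Orbit of 36 under x↦6x: [36, 62, 64, 76, 71, 41, 15]… (length divides ord_77(6)).
11 cycles of lengths [10, 10, 10, 10, 10, 10, 10, 2, 2, 2, 1].
With 11 cycles on 77 points, sign = (−1)^{77−11} = +1.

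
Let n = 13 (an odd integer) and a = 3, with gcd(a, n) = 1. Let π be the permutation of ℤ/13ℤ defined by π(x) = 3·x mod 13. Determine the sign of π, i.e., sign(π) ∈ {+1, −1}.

+1

Start at x=9: 9 → 1 → 3 → 9 (one orbit).
Cycle type of π: 3×4 + 1; total 5 cycles.
With 5 cycles on 13 points, sign = (−1)^{13−5} = +1.
Via Zolotarev, sign(π_{3}) = (3|13) = +1.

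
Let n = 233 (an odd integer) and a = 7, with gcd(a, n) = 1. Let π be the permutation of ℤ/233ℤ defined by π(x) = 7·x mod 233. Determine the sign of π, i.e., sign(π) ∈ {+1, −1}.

Start at x=175: 175 → 60 → 187 → 144 → 76 → 66 → 229 → … (one orbit).
3 cycles of lengths [116, 116, 1].
sign(π) = (−1)^{n − #cycles} = (−1)^{233−3} = (−1)^230 = +1.
Check: (7/233) = +1 by Zolotarev.

+1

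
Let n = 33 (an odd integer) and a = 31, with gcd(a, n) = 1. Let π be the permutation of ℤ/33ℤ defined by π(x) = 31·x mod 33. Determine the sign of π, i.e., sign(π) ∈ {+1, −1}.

+1

Trace 4: π^k(4) = [4, 25, 16, 1, 31] for k=0..4.
Cycle lengths of π_31 on ℤ/33ℤ: [5, 5, 5, 5, 5, 5, 1, 1, 1]; 9 cycles in total.
n − c = 33 − 9 = 24; sign = (−1)^24 = +1.
Zolotarev: (31|33) = +1, matching the cycle-count sign.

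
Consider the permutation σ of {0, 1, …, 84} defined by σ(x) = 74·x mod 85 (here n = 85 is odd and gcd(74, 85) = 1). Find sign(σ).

Start at x=1: 1 → 74 → 36 → 29 → 21 → 24 → 76 → … (one orbit).
Decompose π into cycles: lengths [16, 16, 16, 16, 16, 2, 2, 1] (8 cycles, including the fixed point 0).
85 − 8 = 77 transpositions; sign(π) = (−1)^77 = -1.

-1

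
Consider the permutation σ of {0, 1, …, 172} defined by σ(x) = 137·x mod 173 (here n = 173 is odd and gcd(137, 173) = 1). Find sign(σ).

+1

Orbit of 10 under x↦137x: [10, 159, 158, 21, 109, 55, 96]… (length divides ord_173(137)).
Cycle type of π: 86×2 + 1; total 3 cycles.
With 3 cycles on 173 points, sign = (−1)^{173−3} = +1.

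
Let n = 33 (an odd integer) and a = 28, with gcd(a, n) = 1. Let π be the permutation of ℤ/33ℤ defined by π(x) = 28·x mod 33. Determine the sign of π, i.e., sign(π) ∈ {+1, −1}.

Trace 16: π^k(16) = [16, 19, 4, 13, 1, 28, 25] for k=0..6.
π_28 has 6 disjoint cycles with lengths [10, 10, 10, 1, 1, 1] on {0,…,32}.
With 6 cycles on 33 points, sign = (−1)^{33−6} = -1.

-1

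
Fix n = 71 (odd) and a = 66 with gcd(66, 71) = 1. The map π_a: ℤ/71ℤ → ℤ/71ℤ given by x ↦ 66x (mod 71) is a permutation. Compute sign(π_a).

-1

Trace 1: π^k(1) = [1, 66, 25, 17, 57, 70, 5] for k=0..6.
Cycle lengths of π_66 on ℤ/71ℤ: [10, 10, 10, 10, 10, 10, 10, 1]; 8 cycles in total.
sign(π) = (−1)^{n − #cycles} = (−1)^{71−8} = (−1)^63 = -1.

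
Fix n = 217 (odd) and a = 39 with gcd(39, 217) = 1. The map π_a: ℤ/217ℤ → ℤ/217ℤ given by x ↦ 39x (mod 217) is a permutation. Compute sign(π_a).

Orbit of 156 under x↦39x: [156, 8, 95, 16, 190, 32, 163]… (length divides ord_217(39)).
21 cycles of lengths [15, 15, 15, 15, 15, 15, 15, 15, 15, 15, 15, 15, 5, 5, 5, 5, 5, 5, 3, 3, 1].
Σ(ℓ_i−1) = 217−21 = 196; sign = (−1)^196 = +1.
The Jacobi symbol (39|217) = +1 (Zolotarev) agrees.

+1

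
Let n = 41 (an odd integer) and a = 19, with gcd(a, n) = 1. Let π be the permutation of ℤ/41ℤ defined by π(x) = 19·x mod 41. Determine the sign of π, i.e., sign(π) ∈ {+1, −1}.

Trace 34: π^k(34) = [34, 31, 15, 39, 3, 16, 17] for k=0..6.
2 cycles of lengths [40, 1].
With 2 cycles on 41 points, sign = (−1)^{41−2} = -1.
Zolotarev: (19|41) = -1, matching the cycle-count sign.

-1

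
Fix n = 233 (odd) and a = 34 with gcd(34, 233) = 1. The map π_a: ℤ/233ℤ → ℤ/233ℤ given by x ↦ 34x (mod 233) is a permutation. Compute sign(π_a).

-1

Orbit of 223 under x↦34x: [223, 126, 90, 31, 122, 187, 67]… (length divides ord_233(34)).
π_34 has 2 disjoint cycles with lengths [232, 1] on {0,…,232}.
2 cycles on 233: each ℓ→(−1)^(ℓ−1), product (−1)^231 = -1.
Via Zolotarev, sign(π_{34}) = (34|233) = -1.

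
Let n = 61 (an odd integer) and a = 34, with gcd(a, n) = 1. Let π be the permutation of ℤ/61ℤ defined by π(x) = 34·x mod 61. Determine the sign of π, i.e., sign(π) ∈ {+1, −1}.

Start at x=1: 1 → 34 → 58 → 20 → 9 → 1 (one orbit).
The orbit structure of x ↦ 34x mod 61: 13 orbits of sizes [5, 5, 5, 5, 5, 5, 5, 5, 5, 5, 5, 5, 1].
13 cycles on 61: each ℓ→(−1)^(ℓ−1), product (−1)^48 = +1.
The Jacobi symbol (34|61) = +1 (Zolotarev) agrees.

+1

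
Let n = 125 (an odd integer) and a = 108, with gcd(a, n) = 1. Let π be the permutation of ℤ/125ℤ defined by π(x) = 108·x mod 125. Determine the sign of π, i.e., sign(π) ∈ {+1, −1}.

-1

Start at x=81: 81 → 123 → 34 → 47 → 76 → 83 → 89 → … (one orbit).
Cycle type of π: 100 + 20 + 4 + 1; total 4 cycles.
Σ(ℓ_i−1) = 125−4 = 121; sign = (−1)^121 = -1.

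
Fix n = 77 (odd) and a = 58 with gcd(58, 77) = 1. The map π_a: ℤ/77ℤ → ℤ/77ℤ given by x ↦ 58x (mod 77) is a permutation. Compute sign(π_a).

Trace 36: π^k(36) = [36, 9, 60, 15, 23, 25, 64] for k=0..6.
Decompose π into cycles: lengths [15, 15, 15, 15, 5, 5, 3, 3, 1] (9 cycles, including the fixed point 0).
77 − 9 = 68 transpositions; sign(π) = (−1)^68 = +1.
Check: (58/77) = +1 by Zolotarev.

+1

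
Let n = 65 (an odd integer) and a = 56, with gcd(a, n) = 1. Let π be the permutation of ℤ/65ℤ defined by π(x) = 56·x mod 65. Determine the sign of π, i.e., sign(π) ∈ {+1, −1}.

+1

Start at x=16: 16 → 51 → 61 → 36 → 1 → 56 → 16 (one orbit).
The orbit structure of x ↦ 56x mod 65: 15 orbits of sizes [6, 6, 6, 6, 6, 6, 6, 6, 6, 6, 1, 1, 1, 1, 1].
With 15 cycles on 65 points, sign = (−1)^{65−15} = +1.
Zolotarev: (56|65) = +1, matching the cycle-count sign.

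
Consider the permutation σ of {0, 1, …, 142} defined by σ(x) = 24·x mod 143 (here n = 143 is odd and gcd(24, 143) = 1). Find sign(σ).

+1

Trace 113: π^k(113) = [113, 138, 23, 123, 92, 63, 82] for k=0..6.
π_24 has 5 disjoint cycles with lengths [60, 60, 12, 10, 1] on {0,…,142}.
143 − 5 = 138 transpositions; sign(π) = (−1)^138 = +1.
Zolotarev: (24|143) = +1, matching the cycle-count sign.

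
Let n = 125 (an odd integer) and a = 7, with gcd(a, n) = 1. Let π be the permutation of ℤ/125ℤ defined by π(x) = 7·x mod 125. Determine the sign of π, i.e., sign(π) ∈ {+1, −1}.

Orbit of 124 under x↦7x: [124, 118, 76, 32, 99, 68, 101]… (length divides ord_125(7)).
π_7 has 12 disjoint cycles with lengths [20, 20, 20, 20, 20, 4, 4, 4, 4, 4, 4, 1] on {0,…,124}.
sign(π) = (−1)^{n − #cycles} = (−1)^{125−12} = (−1)^113 = -1.
Check: (7/125) = -1 by Zolotarev.

-1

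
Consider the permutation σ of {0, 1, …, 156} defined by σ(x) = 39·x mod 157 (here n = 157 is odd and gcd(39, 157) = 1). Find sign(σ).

Orbit of 67 under x↦39x: [67, 101, 14, 75, 99, 93, 16]… (length divides ord_157(39)).
Decompose π into cycles: lengths [13, 13, 13, 13, 13, 13, 13, 13, 13, 13, 13, 13, 1] (13 cycles, including the fixed point 0).
sign(π) = (−1)^{n − #cycles} = (−1)^{157−13} = (−1)^144 = +1.

+1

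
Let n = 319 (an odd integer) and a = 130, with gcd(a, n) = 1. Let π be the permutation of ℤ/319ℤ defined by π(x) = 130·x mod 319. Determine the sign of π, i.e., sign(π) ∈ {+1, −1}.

-1

Trace 280: π^k(280) = [280, 34, 273, 81, 3, 71, 298] for k=0..6.
The orbit structure of x ↦ 130x mod 319: 6 orbits of sizes [140, 140, 28, 5, 5, 1].
Σ(ℓ_i−1) = 319−6 = 313; sign = (−1)^313 = -1.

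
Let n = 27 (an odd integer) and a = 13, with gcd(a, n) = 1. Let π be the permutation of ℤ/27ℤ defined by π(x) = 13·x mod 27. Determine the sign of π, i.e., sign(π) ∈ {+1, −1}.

Orbit of 25 under x↦13x: [25, 1, 13, 7, 10, 22, 16]… (length divides ord_27(13)).
7 cycles of lengths [9, 9, 3, 3, 1, 1, 1].
n − c = 27 − 7 = 20; sign = (−1)^20 = +1.

+1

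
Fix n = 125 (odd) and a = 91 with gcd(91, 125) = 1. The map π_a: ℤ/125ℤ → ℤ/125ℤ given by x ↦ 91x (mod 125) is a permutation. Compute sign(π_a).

Orbit of 91 under x↦91x: [91, 31, 71, 86, 76, 41, 106]… (length divides ord_125(91)).
Cycle lengths of π_91 on ℤ/125ℤ: [25, 25, 25, 25, 5, 5, 5, 5, 1, 1, 1, 1, 1]; 13 cycles in total.
Σ(ℓ_i−1) = 125−13 = 112; sign = (−1)^112 = +1.
Via Zolotarev, sign(π_{91}) = (91|125) = +1.

+1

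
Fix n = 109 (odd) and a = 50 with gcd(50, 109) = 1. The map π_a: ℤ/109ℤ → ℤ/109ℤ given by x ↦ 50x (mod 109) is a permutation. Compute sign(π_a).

-1

Trace 82: π^k(82) = [82, 67, 80, 76, 94, 13, 105] for k=0..6.
Cycle type of π: 108 + 1; total 2 cycles.
Σ(ℓ_i−1) = 109−2 = 107; sign = (−1)^107 = -1.
Via Zolotarev, sign(π_{50}) = (50|109) = -1.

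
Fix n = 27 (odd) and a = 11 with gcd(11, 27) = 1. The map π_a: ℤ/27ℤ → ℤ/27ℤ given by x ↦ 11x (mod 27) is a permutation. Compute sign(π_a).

Start at x=22: 22 → 26 → 16 → 14 → 19 → 20 → 4 → … (one orbit).
4 cycles of lengths [18, 6, 2, 1].
Σ(ℓ_i−1) = 27−4 = 23; sign = (−1)^23 = -1.
Via Zolotarev, sign(π_{11}) = (11|27) = -1.

-1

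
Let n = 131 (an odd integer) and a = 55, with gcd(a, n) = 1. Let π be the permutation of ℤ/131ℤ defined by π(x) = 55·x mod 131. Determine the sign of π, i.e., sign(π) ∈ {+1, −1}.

Trace 33: π^k(33) = [33, 112, 3, 34, 36, 15, 39] for k=0..6.
Cycle lengths of π_55 on ℤ/131ℤ: [65, 65, 1]; 3 cycles in total.
131 − 3 = 128 transpositions; sign(π) = (−1)^128 = +1.

+1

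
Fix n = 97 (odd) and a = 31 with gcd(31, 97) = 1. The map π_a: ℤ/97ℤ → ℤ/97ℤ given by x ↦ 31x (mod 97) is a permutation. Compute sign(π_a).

+1

Trace 81: π^k(81) = [81, 86, 47, 2, 62, 79, 24] for k=0..6.
The orbit structure of x ↦ 31x mod 97: 3 orbits of sizes [48, 48, 1].
n − c = 97 − 3 = 94; sign = (−1)^94 = +1.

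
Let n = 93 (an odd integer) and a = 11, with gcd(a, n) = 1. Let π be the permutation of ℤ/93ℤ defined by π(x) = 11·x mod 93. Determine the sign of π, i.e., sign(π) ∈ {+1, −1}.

Orbit of 89 under x↦11x: [89, 49, 74, 70, 26, 7, 77]… (length divides ord_93(11)).
π_11 has 5 disjoint cycles with lengths [30, 30, 30, 2, 1] on {0,…,92}.
With 5 cycles on 93 points, sign = (−1)^{93−5} = +1.

+1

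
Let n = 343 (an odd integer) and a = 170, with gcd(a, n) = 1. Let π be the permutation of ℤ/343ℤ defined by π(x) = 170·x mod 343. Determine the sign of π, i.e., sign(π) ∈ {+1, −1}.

Orbit of 16 under x↦170x: [16, 319, 36, 289, 81, 50, 268]… (length divides ord_343(170)).
Cycle lengths of π_170 on ℤ/343ℤ: [147, 147, 21, 21, 3, 3, 1]; 7 cycles in total.
7 cycles on 343: each ℓ→(−1)^(ℓ−1), product (−1)^336 = +1.
Zolotarev: (170|343) = +1, matching the cycle-count sign.

+1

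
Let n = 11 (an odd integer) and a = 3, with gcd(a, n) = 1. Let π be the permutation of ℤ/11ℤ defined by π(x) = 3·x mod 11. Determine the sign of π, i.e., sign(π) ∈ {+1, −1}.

+1

Trace 9: π^k(9) = [9, 5, 4, 1, 3] for k=0..4.
3 cycles of lengths [5, 5, 1].
With 3 cycles on 11 points, sign = (−1)^{11−3} = +1.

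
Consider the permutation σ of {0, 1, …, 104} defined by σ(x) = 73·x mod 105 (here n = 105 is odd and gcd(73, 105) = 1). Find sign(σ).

Start at x=79: 79 → 97 → 46 → 103 → 64 → 52 → 16 → … (one orbit).
Decompose π into cycles: lengths [12, 12, 12, 12, 12, 12, 6, 6, 6, 4, 4, 4, 1, 1, 1] (15 cycles, including the fixed point 0).
105 − 15 = 90 transpositions; sign(π) = (−1)^90 = +1.
Via Zolotarev, sign(π_{73}) = (73|105) = +1.

+1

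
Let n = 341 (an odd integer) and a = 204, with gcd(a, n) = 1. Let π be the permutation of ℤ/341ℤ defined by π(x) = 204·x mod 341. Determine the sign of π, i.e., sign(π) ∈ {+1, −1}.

-1

Start at x=195: 195 → 224 → 2 → 67 → 28 → 256 → 51 → … (one orbit).
π_204 has 14 disjoint cycles with lengths [30, 30, 30, 30, 30, 30, 30, 30, 30, 30, 15, 15, 10, 1] on {0,…,340}.
341 − 14 = 327 transpositions; sign(π) = (−1)^327 = -1.
(204|341)_J = -1 (Zolotarev's lemma cross-check).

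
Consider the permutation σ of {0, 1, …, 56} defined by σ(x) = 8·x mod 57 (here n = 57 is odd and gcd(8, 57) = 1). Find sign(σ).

Trace 49: π^k(49) = [49, 50, 1, 8, 7, 56] for k=0..5.
Cycle type of π: 6×9 + 2 + 1; total 11 cycles.
Σ(ℓ_i−1) = 57−11 = 46; sign = (−1)^46 = +1.
(8|57)_J = +1 (Zolotarev's lemma cross-check).

+1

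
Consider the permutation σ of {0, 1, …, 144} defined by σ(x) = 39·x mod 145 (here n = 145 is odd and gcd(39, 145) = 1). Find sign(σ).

-1

Start at x=124: 124 → 51 → 104 → 141 → 134 → 6 → 89 → … (one orbit).
Decompose π into cycles: lengths [28, 28, 28, 28, 28, 2, 2, 1] (8 cycles, including the fixed point 0).
145 − 8 = 137 transpositions; sign(π) = (−1)^137 = -1.
Via Zolotarev, sign(π_{39}) = (39|145) = -1.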